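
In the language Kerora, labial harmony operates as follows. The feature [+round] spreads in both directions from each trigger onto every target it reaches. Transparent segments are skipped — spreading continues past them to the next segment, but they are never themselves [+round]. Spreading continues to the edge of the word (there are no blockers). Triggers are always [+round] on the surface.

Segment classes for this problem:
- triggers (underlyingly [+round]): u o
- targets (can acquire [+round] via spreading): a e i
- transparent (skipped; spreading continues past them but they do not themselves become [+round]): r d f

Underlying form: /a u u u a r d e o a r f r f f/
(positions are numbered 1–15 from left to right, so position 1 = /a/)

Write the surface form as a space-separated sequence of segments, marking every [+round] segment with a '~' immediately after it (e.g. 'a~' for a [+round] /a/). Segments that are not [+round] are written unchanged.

a~ u~ u~ u~ a~ r d e~ o~ a~ r f r f f

From /u/ at 2 rightward: 3 /u/ is itself a trigger — this domain ends here.
From /u/ at 2 leftward: 1 /a/ → [+round]; word edge.
From /u/ at 3 rightward: 4 /u/ is itself a trigger — this domain ends here.
From /u/ at 3 leftward: 2 /u/ is itself a trigger — this domain ends here.
From /u/ at 4 rightward: 5 /a/ → [+round]; 6 /r/ transparent; 7 /d/ transparent; 8 /e/ → [+round]; 9 /o/ is itself a trigger — this domain ends here.
From /u/ at 4 leftward: 3 /u/ is itself a trigger — this domain ends here.
From /o/ at 9 rightward: 10 /a/ → [+round]; 11 /r/ transparent; 12 /f/ transparent; 13 /r/ transparent; 14 /f/ transparent; 15 /f/ transparent; word edge.
From /o/ at 9 leftward: 8 /e/ → [+round]; 7 /d/ transparent; 6 /r/ transparent; 5 /a/ → [+round]; 4 /u/ is itself a trigger — this domain ends here.
[+round] positions on the surface: 1 2 3 4 5 8 9 10.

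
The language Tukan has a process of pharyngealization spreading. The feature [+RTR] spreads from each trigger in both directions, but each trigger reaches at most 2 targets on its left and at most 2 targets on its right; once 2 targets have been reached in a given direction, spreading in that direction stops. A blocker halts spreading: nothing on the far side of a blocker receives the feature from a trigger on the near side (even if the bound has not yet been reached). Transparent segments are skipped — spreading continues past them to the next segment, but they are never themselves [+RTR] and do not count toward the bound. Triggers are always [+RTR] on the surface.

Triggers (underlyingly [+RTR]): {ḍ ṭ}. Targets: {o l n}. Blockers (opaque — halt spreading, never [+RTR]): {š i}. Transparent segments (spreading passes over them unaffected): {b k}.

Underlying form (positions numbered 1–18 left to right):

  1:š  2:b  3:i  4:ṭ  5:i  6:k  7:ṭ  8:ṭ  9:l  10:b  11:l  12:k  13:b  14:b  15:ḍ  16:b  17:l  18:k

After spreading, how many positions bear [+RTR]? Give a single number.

7

From /ṭ/ at 4 rightward: 5 /i/ blocks.
From /ṭ/ at 4 leftward: 3 /i/ blocks.
From /ṭ/ at 7 rightward: 8 /ṭ/ is itself a trigger — this domain ends here.
From /ṭ/ at 7 leftward: 6 /k/ transparent; 5 /i/ blocks.
From /ṭ/ at 8 rightward: 9 /l/ → [+RTR]; 10 /b/ transparent; 11 /l/ → [+RTR]; bound reached.
From /ṭ/ at 8 leftward: 7 /ṭ/ is itself a trigger — this domain ends here.
From /ḍ/ at 15 rightward: 16 /b/ transparent; 17 /l/ → [+RTR]; 18 /k/ transparent; word edge.
From /ḍ/ at 15 leftward: 14 /b/ transparent; 13 /b/ transparent; 12 /k/ transparent; 11 /l/ → [+RTR]; 10 /b/ transparent; 9 /l/ → [+RTR]; bound reached.
[+RTR] positions on the surface: 4 7 8 9 11 15 17.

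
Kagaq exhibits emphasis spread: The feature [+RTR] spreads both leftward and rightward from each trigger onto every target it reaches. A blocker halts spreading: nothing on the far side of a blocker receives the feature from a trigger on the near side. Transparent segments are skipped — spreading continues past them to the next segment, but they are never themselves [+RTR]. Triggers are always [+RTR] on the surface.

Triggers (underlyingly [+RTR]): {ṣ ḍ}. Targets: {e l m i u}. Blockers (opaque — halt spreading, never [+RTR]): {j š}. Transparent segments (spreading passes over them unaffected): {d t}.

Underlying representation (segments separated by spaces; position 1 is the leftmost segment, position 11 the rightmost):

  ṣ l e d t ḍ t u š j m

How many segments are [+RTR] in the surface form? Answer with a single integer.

5

From /ṣ/ at 1 rightward: 2 /l/ → [+RTR]; 3 /e/ → [+RTR]; 4 /d/ transparent; 5 /t/ transparent; 6 /ḍ/ is itself a trigger — this domain ends here.
From /ṣ/ at 1 leftward: word edge.
From /ḍ/ at 6 rightward: 7 /t/ transparent; 8 /u/ → [+RTR]; 9 /š/ blocks.
From /ḍ/ at 6 leftward: 5 /t/ transparent; 4 /d/ transparent; 3 /e/ → [+RTR]; 2 /l/ → [+RTR]; 1 /ṣ/ is itself a trigger — this domain ends here.
Target with no active source: position 11 stays [-emphatic].
[+RTR] positions on the surface: 1 2 3 6 8.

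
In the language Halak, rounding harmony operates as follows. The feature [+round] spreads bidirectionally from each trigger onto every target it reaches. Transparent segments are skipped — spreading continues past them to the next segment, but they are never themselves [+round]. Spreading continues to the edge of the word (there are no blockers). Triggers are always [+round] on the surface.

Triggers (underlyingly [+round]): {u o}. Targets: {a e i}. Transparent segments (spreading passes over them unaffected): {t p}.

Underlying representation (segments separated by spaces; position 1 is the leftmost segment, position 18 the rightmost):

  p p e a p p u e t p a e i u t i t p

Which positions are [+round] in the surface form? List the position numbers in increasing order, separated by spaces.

3 4 7 8 11 12 13 14 16

From /u/ at 7 rightward: 8 /e/ → [+round]; 9 /t/ transparent; 10 /p/ transparent; 11 /a/ → [+round]; 12 /e/ → [+round]; 13 /i/ → [+round]; 14 /u/ is itself a trigger — this domain ends here.
From /u/ at 7 leftward: 6 /p/ transparent; 5 /p/ transparent; 4 /a/ → [+round]; 3 /e/ → [+round]; 2 /p/ transparent; 1 /p/ transparent; word edge.
From /u/ at 14 rightward: 15 /t/ transparent; 16 /i/ → [+round]; 17 /t/ transparent; 18 /p/ transparent; word edge.
From /u/ at 14 leftward: 13 /i/ → [+round]; 12 /e/ → [+round]; 11 /a/ → [+round]; 10 /p/ transparent; 9 /t/ transparent; 8 /e/ → [+round]; 7 /u/ is itself a trigger — this domain ends here.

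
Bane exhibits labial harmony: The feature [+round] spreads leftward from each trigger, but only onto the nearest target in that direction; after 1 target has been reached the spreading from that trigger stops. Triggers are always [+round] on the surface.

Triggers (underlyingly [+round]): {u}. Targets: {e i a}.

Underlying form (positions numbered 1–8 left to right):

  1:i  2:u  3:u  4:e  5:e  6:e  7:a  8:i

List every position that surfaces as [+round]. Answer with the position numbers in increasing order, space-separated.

1 2 3

From /u/ at 2 leftward: 1 /i/ → [+round]; bound reached.
From /u/ at 3 leftward: 2 /u/ is itself a trigger — this domain ends here.
Targets with no active source: positions 4 5 6 7 8 stay [-round].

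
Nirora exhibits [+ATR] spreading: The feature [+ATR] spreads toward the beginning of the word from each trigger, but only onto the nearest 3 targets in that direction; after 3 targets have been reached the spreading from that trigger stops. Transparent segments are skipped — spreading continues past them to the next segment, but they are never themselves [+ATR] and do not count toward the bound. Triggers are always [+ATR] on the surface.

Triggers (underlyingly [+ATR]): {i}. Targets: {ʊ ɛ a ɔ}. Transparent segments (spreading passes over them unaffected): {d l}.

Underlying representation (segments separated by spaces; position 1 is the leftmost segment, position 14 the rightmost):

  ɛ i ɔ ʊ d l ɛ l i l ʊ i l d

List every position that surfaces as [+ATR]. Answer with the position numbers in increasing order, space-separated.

From /i/ at 2 leftward: 1 /ɛ/ → [+ATR]; word edge.
From /i/ at 9 leftward: 8 /l/ transparent; 7 /ɛ/ → [+ATR]; 6 /l/ transparent; 5 /d/ transparent; 4 /ʊ/ → [+ATR]; 3 /ɔ/ → [+ATR]; bound reached.
From /i/ at 12 leftward: 11 /ʊ/ → [+ATR]; 10 /l/ transparent; 9 /i/ is itself a trigger — this domain ends here.

1 2 3 4 7 9 11 12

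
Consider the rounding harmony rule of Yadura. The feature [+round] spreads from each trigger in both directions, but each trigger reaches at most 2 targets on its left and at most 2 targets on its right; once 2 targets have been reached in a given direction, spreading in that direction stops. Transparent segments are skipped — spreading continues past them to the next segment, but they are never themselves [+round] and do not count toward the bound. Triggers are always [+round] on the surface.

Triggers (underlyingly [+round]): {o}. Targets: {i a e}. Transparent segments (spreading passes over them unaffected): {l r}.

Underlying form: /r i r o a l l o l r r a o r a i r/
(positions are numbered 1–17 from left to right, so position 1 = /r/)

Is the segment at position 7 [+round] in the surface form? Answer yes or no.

no

From /o/ at 4 rightward: 5 /a/ → [+round]; 6 /l/ transparent; 7 /l/ transparent; 8 /o/ is itself a trigger — this domain ends here.
From /o/ at 4 leftward: 3 /r/ transparent; 2 /i/ → [+round]; 1 /r/ transparent; word edge.
From /o/ at 8 rightward: 9 /l/ transparent; 10 /r/ transparent; 11 /r/ transparent; 12 /a/ → [+round]; 13 /o/ is itself a trigger — this domain ends here.
From /o/ at 8 leftward: 7 /l/ transparent; 6 /l/ transparent; 5 /a/ → [+round]; 4 /o/ is itself a trigger — this domain ends here.
From /o/ at 13 rightward: 14 /r/ transparent; 15 /a/ → [+round]; 16 /i/ → [+round]; bound reached.
From /o/ at 13 leftward: 12 /a/ → [+round]; 11 /r/ transparent; 10 /r/ transparent; 9 /l/ transparent; 8 /o/ is itself a trigger — this domain ends here.
[+round] positions on the surface: 2 4 5 8 12 13 15 16.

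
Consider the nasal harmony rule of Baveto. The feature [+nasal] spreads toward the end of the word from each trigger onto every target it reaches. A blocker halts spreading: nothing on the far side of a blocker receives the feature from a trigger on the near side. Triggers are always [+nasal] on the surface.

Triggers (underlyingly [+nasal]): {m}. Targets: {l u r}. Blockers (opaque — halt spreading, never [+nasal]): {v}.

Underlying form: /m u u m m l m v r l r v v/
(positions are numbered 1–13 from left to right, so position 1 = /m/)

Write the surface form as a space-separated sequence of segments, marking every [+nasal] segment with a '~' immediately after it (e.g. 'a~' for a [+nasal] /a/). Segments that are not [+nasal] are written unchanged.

m~ u~ u~ m~ m~ l~ m~ v r l r v v

From /m/ at 1 rightward: 2 /u/ → [+nasal]; 3 /u/ → [+nasal]; 4 /m/ is itself a trigger — this domain ends here.
From /m/ at 4 rightward: 5 /m/ is itself a trigger — this domain ends here.
From /m/ at 5 rightward: 6 /l/ → [+nasal]; 7 /m/ is itself a trigger — this domain ends here.
From /m/ at 7 rightward: 8 /v/ blocks.
Targets with no active source: positions 9 10 11 stay [-nasal].
[+nasal] positions on the surface: 1 2 3 4 5 6 7.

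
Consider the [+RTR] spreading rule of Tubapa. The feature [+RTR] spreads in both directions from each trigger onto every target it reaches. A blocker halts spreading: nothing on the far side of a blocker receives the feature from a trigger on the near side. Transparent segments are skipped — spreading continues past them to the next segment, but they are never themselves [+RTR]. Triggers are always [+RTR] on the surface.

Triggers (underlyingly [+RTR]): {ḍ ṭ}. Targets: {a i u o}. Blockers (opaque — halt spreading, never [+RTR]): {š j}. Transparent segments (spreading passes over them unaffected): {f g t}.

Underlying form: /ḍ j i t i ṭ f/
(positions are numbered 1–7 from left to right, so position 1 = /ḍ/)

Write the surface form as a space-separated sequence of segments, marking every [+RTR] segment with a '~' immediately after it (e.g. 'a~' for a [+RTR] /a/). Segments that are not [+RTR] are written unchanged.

ḍ~ j i~ t i~ ṭ~ f

From /ḍ/ at 1 rightward: 2 /j/ blocks.
From /ḍ/ at 1 leftward: word edge.
From /ṭ/ at 6 rightward: 7 /f/ transparent; word edge.
From /ṭ/ at 6 leftward: 5 /i/ → [+RTR]; 4 /t/ transparent; 3 /i/ → [+RTR]; 2 /j/ blocks.
[+RTR] positions on the surface: 1 3 5 6.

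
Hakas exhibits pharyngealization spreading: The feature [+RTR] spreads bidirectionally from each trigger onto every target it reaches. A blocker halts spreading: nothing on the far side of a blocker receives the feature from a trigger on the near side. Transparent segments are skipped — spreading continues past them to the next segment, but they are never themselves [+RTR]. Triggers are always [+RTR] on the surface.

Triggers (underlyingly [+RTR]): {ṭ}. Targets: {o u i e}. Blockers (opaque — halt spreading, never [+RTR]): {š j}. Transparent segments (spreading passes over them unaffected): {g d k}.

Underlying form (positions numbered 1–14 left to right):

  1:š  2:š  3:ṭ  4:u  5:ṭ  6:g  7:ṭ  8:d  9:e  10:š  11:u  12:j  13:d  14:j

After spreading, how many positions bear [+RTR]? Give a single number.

From /ṭ/ at 3 rightward: 4 /u/ → [+RTR]; 5 /ṭ/ is itself a trigger — this domain ends here.
From /ṭ/ at 3 leftward: 2 /š/ blocks.
From /ṭ/ at 5 rightward: 6 /g/ transparent; 7 /ṭ/ is itself a trigger — this domain ends here.
From /ṭ/ at 5 leftward: 4 /u/ → [+RTR]; 3 /ṭ/ is itself a trigger — this domain ends here.
From /ṭ/ at 7 rightward: 8 /d/ transparent; 9 /e/ → [+RTR]; 10 /š/ blocks.
From /ṭ/ at 7 leftward: 6 /g/ transparent; 5 /ṭ/ is itself a trigger — this domain ends here.
Target with no active source: position 11 stays [-emphatic].
[+RTR] positions on the surface: 3 4 5 7 9.

5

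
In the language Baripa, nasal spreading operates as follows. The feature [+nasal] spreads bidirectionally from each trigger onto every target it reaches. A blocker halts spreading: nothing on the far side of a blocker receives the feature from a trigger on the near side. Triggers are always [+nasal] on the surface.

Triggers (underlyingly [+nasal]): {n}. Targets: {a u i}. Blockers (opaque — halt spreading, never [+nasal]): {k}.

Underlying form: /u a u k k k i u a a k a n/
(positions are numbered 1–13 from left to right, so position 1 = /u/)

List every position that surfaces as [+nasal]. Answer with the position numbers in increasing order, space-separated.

12 13

From /n/ at 13 rightward: word edge.
From /n/ at 13 leftward: 12 /a/ → [+nasal]; 11 /k/ blocks.
Targets with no active source: positions 1 2 3 7 8 9 10 stay [-nasal].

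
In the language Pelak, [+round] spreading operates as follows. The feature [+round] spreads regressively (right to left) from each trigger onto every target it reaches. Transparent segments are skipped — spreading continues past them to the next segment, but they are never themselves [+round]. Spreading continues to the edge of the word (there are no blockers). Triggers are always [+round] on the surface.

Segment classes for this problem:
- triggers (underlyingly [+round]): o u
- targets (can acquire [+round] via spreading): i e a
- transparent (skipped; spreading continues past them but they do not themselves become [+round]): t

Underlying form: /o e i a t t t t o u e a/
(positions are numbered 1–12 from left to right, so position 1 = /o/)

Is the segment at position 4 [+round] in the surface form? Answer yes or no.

From /o/ at 1 leftward: word edge.
From /o/ at 9 leftward: 8 /t/ transparent; 7 /t/ transparent; 6 /t/ transparent; 5 /t/ transparent; 4 /a/ → [+round]; 3 /i/ → [+round]; 2 /e/ → [+round]; 1 /o/ is itself a trigger — this domain ends here.
From /u/ at 10 leftward: 9 /o/ is itself a trigger — this domain ends here.
Targets with no active source: positions 11 12 stay [-round].
[+round] positions on the surface: 1 2 3 4 9 10.

yes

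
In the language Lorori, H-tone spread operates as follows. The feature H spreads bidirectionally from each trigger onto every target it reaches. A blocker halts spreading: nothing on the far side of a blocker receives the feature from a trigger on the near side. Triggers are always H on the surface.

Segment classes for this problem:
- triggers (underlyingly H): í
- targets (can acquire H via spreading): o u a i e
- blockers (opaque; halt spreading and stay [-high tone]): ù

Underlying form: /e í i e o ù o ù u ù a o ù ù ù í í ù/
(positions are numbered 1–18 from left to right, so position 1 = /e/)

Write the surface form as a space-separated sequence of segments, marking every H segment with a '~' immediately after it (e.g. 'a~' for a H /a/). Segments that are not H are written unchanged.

e~ í~ i~ e~ o~ ù o ù u ù a o ù ù ù í~ í~ ù

From /í/ at 2 rightward: 3 /i/ → H; 4 /e/ → H; 5 /o/ → H; 6 /ù/ blocks.
From /í/ at 2 leftward: 1 /e/ → H; word edge.
From /í/ at 16 rightward: 17 /í/ is itself a trigger — this domain ends here.
From /í/ at 16 leftward: 15 /ù/ blocks.
From /í/ at 17 rightward: 18 /ù/ blocks.
From /í/ at 17 leftward: 16 /í/ is itself a trigger — this domain ends here.
Targets with no active source: positions 7 9 11 12 stay [-high tone].
H positions on the surface: 1 2 3 4 5 16 17.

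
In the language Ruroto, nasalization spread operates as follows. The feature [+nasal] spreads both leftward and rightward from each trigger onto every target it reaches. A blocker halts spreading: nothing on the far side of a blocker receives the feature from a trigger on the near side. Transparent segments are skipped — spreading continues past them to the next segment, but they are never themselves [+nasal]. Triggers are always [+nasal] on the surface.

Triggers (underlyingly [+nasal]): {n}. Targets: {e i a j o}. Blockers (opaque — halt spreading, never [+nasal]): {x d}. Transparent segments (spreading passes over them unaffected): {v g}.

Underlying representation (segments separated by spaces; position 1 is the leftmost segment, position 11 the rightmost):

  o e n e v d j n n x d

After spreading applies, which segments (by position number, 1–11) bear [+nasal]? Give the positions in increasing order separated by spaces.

From /n/ at 3 rightward: 4 /e/ → [+nasal]; 5 /v/ transparent; 6 /d/ blocks.
From /n/ at 3 leftward: 2 /e/ → [+nasal]; 1 /o/ → [+nasal]; word edge.
From /n/ at 8 rightward: 9 /n/ is itself a trigger — this domain ends here.
From /n/ at 8 leftward: 7 /j/ → [+nasal]; 6 /d/ blocks.
From /n/ at 9 rightward: 10 /x/ blocks.
From /n/ at 9 leftward: 8 /n/ is itself a trigger — this domain ends here.

1 2 3 4 7 8 9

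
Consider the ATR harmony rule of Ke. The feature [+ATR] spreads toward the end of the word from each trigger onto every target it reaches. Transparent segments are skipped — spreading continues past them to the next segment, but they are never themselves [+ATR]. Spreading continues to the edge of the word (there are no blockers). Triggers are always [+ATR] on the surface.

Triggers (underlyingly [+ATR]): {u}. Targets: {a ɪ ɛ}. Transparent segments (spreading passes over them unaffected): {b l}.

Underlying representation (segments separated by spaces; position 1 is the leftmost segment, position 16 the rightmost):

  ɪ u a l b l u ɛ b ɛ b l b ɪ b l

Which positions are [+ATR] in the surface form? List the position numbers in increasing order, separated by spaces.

From /u/ at 2 rightward: 3 /a/ → [+ATR]; 4 /l/ transparent; 5 /b/ transparent; 6 /l/ transparent; 7 /u/ is itself a trigger — this domain ends here.
From /u/ at 7 rightward: 8 /ɛ/ → [+ATR]; 9 /b/ transparent; 10 /ɛ/ → [+ATR]; 11 /b/ transparent; 12 /l/ transparent; 13 /b/ transparent; 14 /ɪ/ → [+ATR]; 15 /b/ transparent; 16 /l/ transparent; word edge.
Target with no active source: position 1 stays [-ATR].

2 3 7 8 10 14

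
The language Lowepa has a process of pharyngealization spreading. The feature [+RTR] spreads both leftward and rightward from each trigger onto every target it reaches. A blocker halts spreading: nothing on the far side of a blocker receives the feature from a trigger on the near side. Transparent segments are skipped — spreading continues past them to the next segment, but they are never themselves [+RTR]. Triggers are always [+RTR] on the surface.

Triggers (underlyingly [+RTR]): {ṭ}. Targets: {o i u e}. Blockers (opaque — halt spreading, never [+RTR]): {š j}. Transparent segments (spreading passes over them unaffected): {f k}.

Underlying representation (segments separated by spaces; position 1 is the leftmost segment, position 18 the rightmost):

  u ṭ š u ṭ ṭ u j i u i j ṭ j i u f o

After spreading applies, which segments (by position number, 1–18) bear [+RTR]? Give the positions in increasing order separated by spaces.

From /ṭ/ at 2 rightward: 3 /š/ blocks.
From /ṭ/ at 2 leftward: 1 /u/ → [+RTR]; word edge.
From /ṭ/ at 5 rightward: 6 /ṭ/ is itself a trigger — this domain ends here.
From /ṭ/ at 5 leftward: 4 /u/ → [+RTR]; 3 /š/ blocks.
From /ṭ/ at 6 rightward: 7 /u/ → [+RTR]; 8 /j/ blocks.
From /ṭ/ at 6 leftward: 5 /ṭ/ is itself a trigger — this domain ends here.
From /ṭ/ at 13 rightward: 14 /j/ blocks.
From /ṭ/ at 13 leftward: 12 /j/ blocks.
Targets with no active source: positions 9 10 11 15 16 18 stay [-emphatic].

1 2 4 5 6 7 13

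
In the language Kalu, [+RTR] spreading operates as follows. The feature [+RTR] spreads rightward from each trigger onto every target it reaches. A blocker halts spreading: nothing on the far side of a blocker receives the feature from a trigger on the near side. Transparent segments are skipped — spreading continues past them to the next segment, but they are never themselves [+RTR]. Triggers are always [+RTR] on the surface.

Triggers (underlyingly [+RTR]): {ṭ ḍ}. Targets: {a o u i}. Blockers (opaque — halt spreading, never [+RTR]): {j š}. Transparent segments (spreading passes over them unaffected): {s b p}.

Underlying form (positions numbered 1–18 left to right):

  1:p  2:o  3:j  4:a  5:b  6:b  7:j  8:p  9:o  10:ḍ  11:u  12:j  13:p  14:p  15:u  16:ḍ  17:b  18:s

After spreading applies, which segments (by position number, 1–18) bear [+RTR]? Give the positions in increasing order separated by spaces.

10 11 16

From /ḍ/ at 10 rightward: 11 /u/ → [+RTR]; 12 /j/ blocks.
From /ḍ/ at 16 rightward: 17 /b/ transparent; 18 /s/ transparent; word edge.
Targets with no active source: positions 2 4 9 15 stay [-emphatic].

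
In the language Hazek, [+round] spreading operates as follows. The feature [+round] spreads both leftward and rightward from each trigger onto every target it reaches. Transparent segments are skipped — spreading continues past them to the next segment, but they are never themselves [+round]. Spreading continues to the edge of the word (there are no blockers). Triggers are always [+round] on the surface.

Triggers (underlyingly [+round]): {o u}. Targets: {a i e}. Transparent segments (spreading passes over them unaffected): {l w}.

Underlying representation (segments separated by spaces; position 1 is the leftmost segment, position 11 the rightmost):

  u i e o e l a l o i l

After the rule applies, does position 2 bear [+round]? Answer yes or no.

From /u/ at 1 rightward: 2 /i/ → [+round]; 3 /e/ → [+round]; 4 /o/ is itself a trigger — this domain ends here.
From /u/ at 1 leftward: word edge.
From /o/ at 4 rightward: 5 /e/ → [+round]; 6 /l/ transparent; 7 /a/ → [+round]; 8 /l/ transparent; 9 /o/ is itself a trigger — this domain ends here.
From /o/ at 4 leftward: 3 /e/ → [+round]; 2 /i/ → [+round]; 1 /u/ is itself a trigger — this domain ends here.
From /o/ at 9 rightward: 10 /i/ → [+round]; 11 /l/ transparent; word edge.
From /o/ at 9 leftward: 8 /l/ transparent; 7 /a/ → [+round]; 6 /l/ transparent; 5 /e/ → [+round]; 4 /o/ is itself a trigger — this domain ends here.
[+round] positions on the surface: 1 2 3 4 5 7 9 10.

yes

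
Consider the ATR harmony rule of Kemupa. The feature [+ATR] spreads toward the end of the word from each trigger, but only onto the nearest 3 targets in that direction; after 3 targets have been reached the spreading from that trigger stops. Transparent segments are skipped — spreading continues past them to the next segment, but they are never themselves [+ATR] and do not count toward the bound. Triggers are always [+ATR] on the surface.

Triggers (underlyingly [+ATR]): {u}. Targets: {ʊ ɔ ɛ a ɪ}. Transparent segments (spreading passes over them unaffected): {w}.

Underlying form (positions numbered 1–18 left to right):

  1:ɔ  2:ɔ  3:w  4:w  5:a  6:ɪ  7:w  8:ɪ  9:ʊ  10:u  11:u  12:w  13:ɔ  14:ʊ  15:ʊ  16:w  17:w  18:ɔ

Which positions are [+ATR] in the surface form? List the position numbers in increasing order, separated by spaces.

From /u/ at 10 rightward: 11 /u/ is itself a trigger — this domain ends here.
From /u/ at 11 rightward: 12 /w/ transparent; 13 /ɔ/ → [+ATR]; 14 /ʊ/ → [+ATR]; 15 /ʊ/ → [+ATR]; bound reached.
Targets with no active source: positions 1 2 5 6 8 9 18 stay [-ATR].

10 11 13 14 15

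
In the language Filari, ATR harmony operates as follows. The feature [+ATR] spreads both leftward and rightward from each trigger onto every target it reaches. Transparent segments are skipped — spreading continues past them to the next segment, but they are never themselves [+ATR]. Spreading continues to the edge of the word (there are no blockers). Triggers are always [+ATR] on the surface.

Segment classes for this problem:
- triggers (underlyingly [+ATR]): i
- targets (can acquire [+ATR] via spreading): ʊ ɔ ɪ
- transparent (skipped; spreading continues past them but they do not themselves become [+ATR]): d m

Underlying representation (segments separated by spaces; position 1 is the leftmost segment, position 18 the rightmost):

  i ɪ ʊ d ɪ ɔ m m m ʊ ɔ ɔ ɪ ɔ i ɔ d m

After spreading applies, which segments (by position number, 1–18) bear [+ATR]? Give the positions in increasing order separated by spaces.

From /i/ at 1 rightward: 2 /ɪ/ → [+ATR]; 3 /ʊ/ → [+ATR]; 4 /d/ transparent; 5 /ɪ/ → [+ATR]; 6 /ɔ/ → [+ATR]; 7 /m/ transparent; 8 /m/ transparent; 9 /m/ transparent; 10 /ʊ/ → [+ATR]; 11 /ɔ/ → [+ATR]; 12 /ɔ/ → [+ATR]; 13 /ɪ/ → [+ATR]; 14 /ɔ/ → [+ATR]; 15 /i/ is itself a trigger — this domain ends here.
From /i/ at 1 leftward: word edge.
From /i/ at 15 rightward: 16 /ɔ/ → [+ATR]; 17 /d/ transparent; 18 /m/ transparent; word edge.
From /i/ at 15 leftward: 14 /ɔ/ → [+ATR]; 13 /ɪ/ → [+ATR]; 12 /ɔ/ → [+ATR]; 11 /ɔ/ → [+ATR]; 10 /ʊ/ → [+ATR]; 9 /m/ transparent; 8 /m/ transparent; 7 /m/ transparent; 6 /ɔ/ → [+ATR]; 5 /ɪ/ → [+ATR]; 4 /d/ transparent; 3 /ʊ/ → [+ATR]; 2 /ɪ/ → [+ATR]; 1 /i/ is itself a trigger — this domain ends here.

1 2 3 5 6 10 11 12 13 14 15 16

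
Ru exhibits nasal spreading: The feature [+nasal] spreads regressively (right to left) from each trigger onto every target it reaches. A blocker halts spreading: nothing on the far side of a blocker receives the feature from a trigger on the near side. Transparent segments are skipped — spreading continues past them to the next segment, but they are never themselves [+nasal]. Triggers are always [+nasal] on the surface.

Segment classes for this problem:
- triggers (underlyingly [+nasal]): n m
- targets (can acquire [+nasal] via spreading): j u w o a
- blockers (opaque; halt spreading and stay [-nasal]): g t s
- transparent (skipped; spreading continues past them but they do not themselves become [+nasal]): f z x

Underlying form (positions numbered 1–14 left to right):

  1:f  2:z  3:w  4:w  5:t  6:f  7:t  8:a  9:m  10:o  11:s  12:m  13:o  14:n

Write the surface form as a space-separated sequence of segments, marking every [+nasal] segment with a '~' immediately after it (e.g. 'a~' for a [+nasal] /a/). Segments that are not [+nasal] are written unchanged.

f z w w t f t a~ m~ o s m~ o~ n~

From /m/ at 9 leftward: 8 /a/ → [+nasal]; 7 /t/ blocks.
From /m/ at 12 leftward: 11 /s/ blocks.
From /n/ at 14 leftward: 13 /o/ → [+nasal]; 12 /m/ is itself a trigger — this domain ends here.
Targets with no active source: positions 3 4 10 stay [-nasal].
[+nasal] positions on the surface: 8 9 12 13 14.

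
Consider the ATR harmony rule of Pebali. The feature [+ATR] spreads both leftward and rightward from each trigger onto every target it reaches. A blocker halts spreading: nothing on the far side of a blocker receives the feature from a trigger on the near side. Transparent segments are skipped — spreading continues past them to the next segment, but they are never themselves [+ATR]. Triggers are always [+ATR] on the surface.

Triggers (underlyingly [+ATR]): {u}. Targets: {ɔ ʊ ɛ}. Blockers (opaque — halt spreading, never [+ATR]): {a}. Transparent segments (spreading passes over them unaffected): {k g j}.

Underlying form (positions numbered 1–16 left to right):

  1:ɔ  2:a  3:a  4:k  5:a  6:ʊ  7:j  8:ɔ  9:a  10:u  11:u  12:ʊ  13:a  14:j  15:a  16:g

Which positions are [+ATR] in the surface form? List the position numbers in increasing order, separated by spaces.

10 11 12

From /u/ at 10 rightward: 11 /u/ is itself a trigger — this domain ends here.
From /u/ at 10 leftward: 9 /a/ blocks.
From /u/ at 11 rightward: 12 /ʊ/ → [+ATR]; 13 /a/ blocks.
From /u/ at 11 leftward: 10 /u/ is itself a trigger — this domain ends here.
Targets with no active source: positions 1 6 8 stay [-ATR].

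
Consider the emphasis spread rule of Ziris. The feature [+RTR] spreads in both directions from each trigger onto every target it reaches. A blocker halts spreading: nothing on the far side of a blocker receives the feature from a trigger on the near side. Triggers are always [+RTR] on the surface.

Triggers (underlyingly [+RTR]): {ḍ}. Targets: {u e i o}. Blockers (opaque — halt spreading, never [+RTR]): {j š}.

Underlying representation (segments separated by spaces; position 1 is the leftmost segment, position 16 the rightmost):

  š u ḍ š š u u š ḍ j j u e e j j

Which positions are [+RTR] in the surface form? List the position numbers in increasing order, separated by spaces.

From /ḍ/ at 3 rightward: 4 /š/ blocks.
From /ḍ/ at 3 leftward: 2 /u/ → [+RTR]; 1 /š/ blocks.
From /ḍ/ at 9 rightward: 10 /j/ blocks.
From /ḍ/ at 9 leftward: 8 /š/ blocks.
Targets with no active source: positions 6 7 12 13 14 stay [-emphatic].

2 3 9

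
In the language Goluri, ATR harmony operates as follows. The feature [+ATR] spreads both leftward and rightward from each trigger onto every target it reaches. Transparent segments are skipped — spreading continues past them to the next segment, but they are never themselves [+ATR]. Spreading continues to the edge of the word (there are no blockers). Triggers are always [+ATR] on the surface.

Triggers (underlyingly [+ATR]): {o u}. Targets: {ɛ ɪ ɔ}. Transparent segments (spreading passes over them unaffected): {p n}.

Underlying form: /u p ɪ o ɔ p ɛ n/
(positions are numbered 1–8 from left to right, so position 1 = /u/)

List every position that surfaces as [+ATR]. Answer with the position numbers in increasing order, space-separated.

From /u/ at 1 rightward: 2 /p/ transparent; 3 /ɪ/ → [+ATR]; 4 /o/ is itself a trigger — this domain ends here.
From /u/ at 1 leftward: word edge.
From /o/ at 4 rightward: 5 /ɔ/ → [+ATR]; 6 /p/ transparent; 7 /ɛ/ → [+ATR]; 8 /n/ transparent; word edge.
From /o/ at 4 leftward: 3 /ɪ/ → [+ATR]; 2 /p/ transparent; 1 /u/ is itself a trigger — this domain ends here.

1 3 4 5 7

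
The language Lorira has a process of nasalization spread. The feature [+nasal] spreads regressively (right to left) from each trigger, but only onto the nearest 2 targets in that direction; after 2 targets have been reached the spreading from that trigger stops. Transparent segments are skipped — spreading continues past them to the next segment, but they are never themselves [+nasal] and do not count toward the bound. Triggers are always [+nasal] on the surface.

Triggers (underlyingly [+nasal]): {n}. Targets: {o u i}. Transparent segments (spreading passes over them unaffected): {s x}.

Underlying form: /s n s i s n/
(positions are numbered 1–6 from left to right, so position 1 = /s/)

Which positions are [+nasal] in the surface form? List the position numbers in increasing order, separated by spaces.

2 4 6

From /n/ at 2 leftward: 1 /s/ transparent; word edge.
From /n/ at 6 leftward: 5 /s/ transparent; 4 /i/ → [+nasal]; 3 /s/ transparent; 2 /n/ is itself a trigger — this domain ends here.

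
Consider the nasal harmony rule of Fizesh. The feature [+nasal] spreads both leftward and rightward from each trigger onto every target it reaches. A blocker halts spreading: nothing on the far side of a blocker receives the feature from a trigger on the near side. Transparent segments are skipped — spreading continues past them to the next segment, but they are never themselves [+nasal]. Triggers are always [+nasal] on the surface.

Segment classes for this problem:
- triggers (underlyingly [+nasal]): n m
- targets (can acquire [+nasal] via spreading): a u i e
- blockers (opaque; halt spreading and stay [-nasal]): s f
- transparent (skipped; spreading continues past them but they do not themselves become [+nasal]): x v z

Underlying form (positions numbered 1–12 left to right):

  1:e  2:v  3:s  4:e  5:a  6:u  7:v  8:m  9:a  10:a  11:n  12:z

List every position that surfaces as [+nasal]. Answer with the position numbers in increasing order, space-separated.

From /m/ at 8 rightward: 9 /a/ → [+nasal]; 10 /a/ → [+nasal]; 11 /n/ is itself a trigger — this domain ends here.
From /m/ at 8 leftward: 7 /v/ transparent; 6 /u/ → [+nasal]; 5 /a/ → [+nasal]; 4 /e/ → [+nasal]; 3 /s/ blocks.
From /n/ at 11 rightward: 12 /z/ transparent; word edge.
From /n/ at 11 leftward: 10 /a/ → [+nasal]; 9 /a/ → [+nasal]; 8 /m/ is itself a trigger — this domain ends here.
Target with no active source: position 1 stays [-nasal].

4 5 6 8 9 10 11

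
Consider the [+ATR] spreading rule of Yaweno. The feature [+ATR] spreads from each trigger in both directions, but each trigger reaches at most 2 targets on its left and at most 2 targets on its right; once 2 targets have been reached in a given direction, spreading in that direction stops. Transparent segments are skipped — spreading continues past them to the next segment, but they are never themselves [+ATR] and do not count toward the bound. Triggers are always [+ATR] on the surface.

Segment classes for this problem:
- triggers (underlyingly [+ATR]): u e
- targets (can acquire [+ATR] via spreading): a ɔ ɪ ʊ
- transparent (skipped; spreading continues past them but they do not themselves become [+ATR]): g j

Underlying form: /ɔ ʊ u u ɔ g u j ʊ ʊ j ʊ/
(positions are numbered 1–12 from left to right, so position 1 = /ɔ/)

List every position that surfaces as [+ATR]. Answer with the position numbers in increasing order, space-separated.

1 2 3 4 5 7 9 10

From /u/ at 3 rightward: 4 /u/ is itself a trigger — this domain ends here.
From /u/ at 3 leftward: 2 /ʊ/ → [+ATR]; 1 /ɔ/ → [+ATR]; bound reached.
From /u/ at 4 rightward: 5 /ɔ/ → [+ATR]; 6 /g/ transparent; 7 /u/ is itself a trigger — this domain ends here.
From /u/ at 4 leftward: 3 /u/ is itself a trigger — this domain ends here.
From /u/ at 7 rightward: 8 /j/ transparent; 9 /ʊ/ → [+ATR]; 10 /ʊ/ → [+ATR]; bound reached.
From /u/ at 7 leftward: 6 /g/ transparent; 5 /ɔ/ → [+ATR]; 4 /u/ is itself a trigger — this domain ends here.
Target with no active source: position 12 stays [-ATR].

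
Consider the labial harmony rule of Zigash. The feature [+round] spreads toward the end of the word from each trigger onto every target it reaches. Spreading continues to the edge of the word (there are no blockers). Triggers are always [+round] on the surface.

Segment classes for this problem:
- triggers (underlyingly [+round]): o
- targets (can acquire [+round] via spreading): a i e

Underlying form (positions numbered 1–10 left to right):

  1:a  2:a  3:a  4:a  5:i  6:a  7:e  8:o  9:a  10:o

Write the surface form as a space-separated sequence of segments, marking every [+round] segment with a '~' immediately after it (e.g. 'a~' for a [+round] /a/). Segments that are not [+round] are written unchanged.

a a a a i a e o~ a~ o~

From /o/ at 8 rightward: 9 /a/ → [+round]; 10 /o/ is itself a trigger — this domain ends here.
From /o/ at 10 rightward: word edge.
Targets with no active source: positions 1 2 3 4 5 6 7 stay [-round].
[+round] positions on the surface: 8 9 10.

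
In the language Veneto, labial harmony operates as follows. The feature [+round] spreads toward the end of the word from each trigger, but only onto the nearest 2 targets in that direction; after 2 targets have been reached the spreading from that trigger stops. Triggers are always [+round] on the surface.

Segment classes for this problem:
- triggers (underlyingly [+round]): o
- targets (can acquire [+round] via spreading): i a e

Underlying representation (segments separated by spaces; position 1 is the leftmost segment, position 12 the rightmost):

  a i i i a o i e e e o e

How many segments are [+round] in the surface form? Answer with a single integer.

5

From /o/ at 6 rightward: 7 /i/ → [+round]; 8 /e/ → [+round]; bound reached.
From /o/ at 11 rightward: 12 /e/ → [+round]; word edge.
Targets with no active source: positions 1 2 3 4 5 9 10 stay [-round].
[+round] positions on the surface: 6 7 8 11 12.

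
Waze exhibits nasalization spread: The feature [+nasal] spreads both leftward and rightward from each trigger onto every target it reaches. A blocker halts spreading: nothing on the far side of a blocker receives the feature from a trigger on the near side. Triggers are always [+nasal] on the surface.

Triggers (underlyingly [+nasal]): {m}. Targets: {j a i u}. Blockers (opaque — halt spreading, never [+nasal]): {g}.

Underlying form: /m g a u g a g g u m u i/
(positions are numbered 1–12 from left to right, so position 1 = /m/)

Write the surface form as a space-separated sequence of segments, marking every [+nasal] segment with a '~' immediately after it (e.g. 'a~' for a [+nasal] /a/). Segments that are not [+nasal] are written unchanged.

m~ g a u g a g g u~ m~ u~ i~

From /m/ at 1 rightward: 2 /g/ blocks.
From /m/ at 1 leftward: word edge.
From /m/ at 10 rightward: 11 /u/ → [+nasal]; 12 /i/ → [+nasal]; word edge.
From /m/ at 10 leftward: 9 /u/ → [+nasal]; 8 /g/ blocks.
Targets with no active source: positions 3 4 6 stay [-nasal].
[+nasal] positions on the surface: 1 9 10 11 12.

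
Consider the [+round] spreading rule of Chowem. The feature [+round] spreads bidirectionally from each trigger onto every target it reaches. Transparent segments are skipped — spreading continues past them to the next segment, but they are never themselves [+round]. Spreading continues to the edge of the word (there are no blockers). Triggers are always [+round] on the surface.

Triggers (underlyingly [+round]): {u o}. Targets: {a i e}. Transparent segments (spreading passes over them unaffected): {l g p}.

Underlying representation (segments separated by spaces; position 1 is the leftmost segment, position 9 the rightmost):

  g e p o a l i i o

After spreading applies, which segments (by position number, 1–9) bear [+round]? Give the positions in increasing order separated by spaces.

From /o/ at 4 rightward: 5 /a/ → [+round]; 6 /l/ transparent; 7 /i/ → [+round]; 8 /i/ → [+round]; 9 /o/ is itself a trigger — this domain ends here.
From /o/ at 4 leftward: 3 /p/ transparent; 2 /e/ → [+round]; 1 /g/ transparent; word edge.
From /o/ at 9 rightward: word edge.
From /o/ at 9 leftward: 8 /i/ → [+round]; 7 /i/ → [+round]; 6 /l/ transparent; 5 /a/ → [+round]; 4 /o/ is itself a trigger — this domain ends here.

2 4 5 7 8 9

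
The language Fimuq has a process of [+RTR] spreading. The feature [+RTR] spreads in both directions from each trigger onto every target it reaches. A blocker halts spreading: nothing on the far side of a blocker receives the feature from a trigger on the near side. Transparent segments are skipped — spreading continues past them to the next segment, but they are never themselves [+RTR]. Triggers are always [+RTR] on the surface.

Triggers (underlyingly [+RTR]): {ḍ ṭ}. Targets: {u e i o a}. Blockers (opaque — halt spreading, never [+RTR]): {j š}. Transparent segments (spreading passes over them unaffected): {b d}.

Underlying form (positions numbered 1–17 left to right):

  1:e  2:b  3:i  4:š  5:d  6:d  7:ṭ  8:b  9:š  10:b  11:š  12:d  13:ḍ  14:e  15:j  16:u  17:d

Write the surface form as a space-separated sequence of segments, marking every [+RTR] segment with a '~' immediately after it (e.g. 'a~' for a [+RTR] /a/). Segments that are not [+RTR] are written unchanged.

e b i š d d ṭ~ b š b š d ḍ~ e~ j u d

From /ṭ/ at 7 rightward: 8 /b/ transparent; 9 /š/ blocks.
From /ṭ/ at 7 leftward: 6 /d/ transparent; 5 /d/ transparent; 4 /š/ blocks.
From /ḍ/ at 13 rightward: 14 /e/ → [+RTR]; 15 /j/ blocks.
From /ḍ/ at 13 leftward: 12 /d/ transparent; 11 /š/ blocks.
Targets with no active source: positions 1 3 16 stay [-emphatic].
[+RTR] positions on the surface: 7 13 14.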